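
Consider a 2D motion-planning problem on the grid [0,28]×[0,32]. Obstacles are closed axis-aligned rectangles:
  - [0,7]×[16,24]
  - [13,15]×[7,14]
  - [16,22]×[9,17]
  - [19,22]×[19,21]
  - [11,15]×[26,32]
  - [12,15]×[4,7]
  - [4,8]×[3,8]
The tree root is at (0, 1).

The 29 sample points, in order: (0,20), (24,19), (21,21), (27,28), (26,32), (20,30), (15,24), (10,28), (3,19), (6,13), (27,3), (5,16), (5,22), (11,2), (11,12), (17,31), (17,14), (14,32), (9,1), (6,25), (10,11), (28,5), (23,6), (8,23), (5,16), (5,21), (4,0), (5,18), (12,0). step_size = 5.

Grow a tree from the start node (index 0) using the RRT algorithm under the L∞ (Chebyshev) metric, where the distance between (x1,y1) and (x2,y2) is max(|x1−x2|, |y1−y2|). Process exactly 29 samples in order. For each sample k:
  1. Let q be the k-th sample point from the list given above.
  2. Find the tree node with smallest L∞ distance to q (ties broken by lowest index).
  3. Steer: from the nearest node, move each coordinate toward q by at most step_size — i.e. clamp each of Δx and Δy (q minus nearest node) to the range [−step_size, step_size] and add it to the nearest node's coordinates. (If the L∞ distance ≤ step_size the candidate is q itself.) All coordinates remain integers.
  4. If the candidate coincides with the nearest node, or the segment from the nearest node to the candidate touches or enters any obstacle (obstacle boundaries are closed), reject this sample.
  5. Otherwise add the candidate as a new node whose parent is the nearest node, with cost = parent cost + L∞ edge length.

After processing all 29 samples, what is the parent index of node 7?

1. q=(0,20) nearest=0 d=19 new=(0,6) → add node 1 parent=0 cost=5
2. q=(24,19) nearest=0 d=24 new=(5,6) → blocked by [4,8]×[3,8], reject
3. q=(21,21) nearest=0 d=21 new=(5,6) → blocked by [4,8]×[3,8], reject
4. q=(27,28) nearest=0 d=27 new=(5,6) → blocked by [4,8]×[3,8], reject
5. q=(26,32) nearest=1 d=26 new=(5,11) → add node 2 parent=1 cost=10
6. q=(20,30) nearest=2 d=19 new=(10,16) → add node 3 parent=2 cost=15
7. q=(15,24) nearest=3 d=8 new=(15,21) → add node 4 parent=3 cost=20
8. q=(10,28) nearest=4 d=7 new=(10,26) → add node 5 parent=4 cost=25
9. q=(3,19) nearest=3 d=7 new=(5,19) → blocked by [0,7]×[16,24], reject
10. q=(6,13) nearest=2 d=2 new=(6,13) → add node 6 parent=2 cost=12
11. q=(27,3) nearest=3 d=17 new=(15,11) → blocked by [13,15]×[7,14], reject
12. q=(5,16) nearest=6 d=3 new=(5,16) → blocked by [0,7]×[16,24], reject
13. q=(5,22) nearest=5 d=5 new=(5,22) → blocked by [0,7]×[16,24], reject
14. q=(11,2) nearest=2 d=9 new=(10,6) → blocked by [4,8]×[3,8], reject
15. q=(11,12) nearest=3 d=4 new=(11,12) → add node 7 parent=3 cost=19
16. q=(17,31) nearest=5 d=7 new=(15,31) → blocked by [11,15]×[26,32], reject
17. q=(17,14) nearest=7 d=6 new=(16,14) → blocked by [13,15]×[7,14], reject
18. q=(14,32) nearest=5 d=6 new=(14,31) → blocked by [11,15]×[26,32], reject
19. q=(9,1) nearest=0 d=9 new=(5,1) → add node 8 parent=0 cost=5
20. q=(6,25) nearest=5 d=4 new=(6,25) → add node 9 parent=5 cost=29
21. q=(10,11) nearest=7 d=1 new=(10,11) → add node 10 parent=7 cost=20
22. q=(28,5) nearest=4 d=16 new=(20,16) → blocked by [16,22]×[9,17], reject
23. q=(23,6) nearest=7 d=12 new=(16,7) → blocked by [13,15]×[7,14], reject
24. q=(8,23) nearest=9 d=2 new=(8,23) → blocked by [0,7]×[16,24], reject
25. q=(5,16) nearest=6 d=3 new=(5,16) → blocked by [0,7]×[16,24], reject
26. q=(5,21) nearest=9 d=4 new=(5,21) → blocked by [0,7]×[16,24], reject
27. q=(4,0) nearest=8 d=1 new=(4,0) → add node 11 parent=8 cost=6
28. q=(5,18) nearest=3 d=5 new=(5,18) → blocked by [0,7]×[16,24], reject
29. q=(12,0) nearest=8 d=7 new=(10,0) → add node 12 parent=8 cost=10

Parent of node 7: 3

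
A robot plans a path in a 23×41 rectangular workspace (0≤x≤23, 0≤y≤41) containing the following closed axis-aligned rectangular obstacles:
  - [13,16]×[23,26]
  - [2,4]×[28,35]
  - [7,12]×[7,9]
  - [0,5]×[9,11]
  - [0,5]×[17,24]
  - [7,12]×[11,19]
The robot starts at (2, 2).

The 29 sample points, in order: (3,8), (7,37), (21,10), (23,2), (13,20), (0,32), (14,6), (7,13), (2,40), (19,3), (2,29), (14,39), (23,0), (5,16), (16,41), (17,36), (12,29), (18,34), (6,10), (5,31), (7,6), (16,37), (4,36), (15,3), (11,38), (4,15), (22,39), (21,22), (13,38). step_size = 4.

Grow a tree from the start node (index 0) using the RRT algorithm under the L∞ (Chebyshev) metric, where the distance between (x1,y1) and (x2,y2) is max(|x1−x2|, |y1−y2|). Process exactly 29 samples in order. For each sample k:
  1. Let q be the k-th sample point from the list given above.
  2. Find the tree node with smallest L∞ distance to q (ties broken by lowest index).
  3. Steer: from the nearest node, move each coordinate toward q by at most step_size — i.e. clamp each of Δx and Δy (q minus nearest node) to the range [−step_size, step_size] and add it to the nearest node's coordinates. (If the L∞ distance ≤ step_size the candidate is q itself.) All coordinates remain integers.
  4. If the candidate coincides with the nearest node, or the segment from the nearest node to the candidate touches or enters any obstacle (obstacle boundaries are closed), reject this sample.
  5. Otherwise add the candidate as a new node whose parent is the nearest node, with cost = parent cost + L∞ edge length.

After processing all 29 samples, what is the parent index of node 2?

1. q=(3,8) nearest=0 d=6 new=(3,6) → add node 1 parent=0 cost=4
2. q=(7,37) nearest=1 d=31 new=(7,10) → add node 2 parent=1 cost=8
3. q=(21,10) nearest=2 d=14 new=(11,10) → add node 3 parent=2 cost=12
4. q=(23,2) nearest=3 d=12 new=(15,6) → blocked by [7,12]×[7,9], reject
5. q=(13,20) nearest=2 d=10 new=(11,14) → blocked by [7,12]×[11,19], reject
6. q=(0,32) nearest=2 d=22 new=(3,14) → add node 4 parent=2 cost=12
7. q=(14,6) nearest=3 d=4 new=(14,6) → blocked by [7,12]×[7,9], reject
8. q=(7,13) nearest=2 d=3 new=(7,13) → blocked by [7,12]×[11,19], reject
9. q=(2,40) nearest=4 d=26 new=(2,18) → blocked by [0,5]×[17,24], reject
10. q=(19,3) nearest=3 d=8 new=(15,6) → blocked by [7,12]×[7,9], reject
11. q=(2,29) nearest=4 d=15 new=(2,18) → blocked by [0,5]×[17,24], reject
12. q=(14,39) nearest=4 d=25 new=(7,18) → blocked by [7,12]×[11,19], reject
13. q=(23,0) nearest=3 d=12 new=(15,6) → blocked by [7,12]×[7,9], reject
14. q=(5,16) nearest=4 d=2 new=(5,16) → add node 5 parent=4 cost=14
15. q=(16,41) nearest=5 d=25 new=(9,20) → blocked by [7,12]×[11,19], reject
16. q=(17,36) nearest=5 d=20 new=(9,20) → blocked by [7,12]×[11,19], reject
17. q=(12,29) nearest=5 d=13 new=(9,20) → blocked by [7,12]×[11,19], reject
18. q=(18,34) nearest=5 d=18 new=(9,20) → blocked by [7,12]×[11,19], reject
19. q=(6,10) nearest=2 d=1 new=(6,10) → add node 6 parent=2 cost=9
20. q=(5,31) nearest=5 d=15 new=(5,20) → blocked by [0,5]×[17,24], reject
21. q=(7,6) nearest=1 d=4 new=(7,6) → add node 7 parent=1 cost=8
22. q=(16,37) nearest=5 d=21 new=(9,20) → blocked by [7,12]×[11,19], reject
23. q=(4,36) nearest=5 d=20 new=(4,20) → blocked by [0,5]×[17,24], reject
24. q=(15,3) nearest=3 d=7 new=(15,6) → blocked by [7,12]×[7,9], reject
25. q=(11,38) nearest=5 d=22 new=(9,20) → blocked by [7,12]×[11,19], reject
26. q=(4,15) nearest=4 d=1 new=(4,15) → add node 8 parent=4 cost=13
27. q=(22,39) nearest=5 d=23 new=(9,20) → blocked by [7,12]×[11,19], reject
28. q=(21,22) nearest=3 d=12 new=(15,14) → blocked by [7,12]×[11,19], reject
29. q=(13,38) nearest=5 d=22 new=(9,20) → blocked by [7,12]×[11,19], reject

Parent of node 2: 1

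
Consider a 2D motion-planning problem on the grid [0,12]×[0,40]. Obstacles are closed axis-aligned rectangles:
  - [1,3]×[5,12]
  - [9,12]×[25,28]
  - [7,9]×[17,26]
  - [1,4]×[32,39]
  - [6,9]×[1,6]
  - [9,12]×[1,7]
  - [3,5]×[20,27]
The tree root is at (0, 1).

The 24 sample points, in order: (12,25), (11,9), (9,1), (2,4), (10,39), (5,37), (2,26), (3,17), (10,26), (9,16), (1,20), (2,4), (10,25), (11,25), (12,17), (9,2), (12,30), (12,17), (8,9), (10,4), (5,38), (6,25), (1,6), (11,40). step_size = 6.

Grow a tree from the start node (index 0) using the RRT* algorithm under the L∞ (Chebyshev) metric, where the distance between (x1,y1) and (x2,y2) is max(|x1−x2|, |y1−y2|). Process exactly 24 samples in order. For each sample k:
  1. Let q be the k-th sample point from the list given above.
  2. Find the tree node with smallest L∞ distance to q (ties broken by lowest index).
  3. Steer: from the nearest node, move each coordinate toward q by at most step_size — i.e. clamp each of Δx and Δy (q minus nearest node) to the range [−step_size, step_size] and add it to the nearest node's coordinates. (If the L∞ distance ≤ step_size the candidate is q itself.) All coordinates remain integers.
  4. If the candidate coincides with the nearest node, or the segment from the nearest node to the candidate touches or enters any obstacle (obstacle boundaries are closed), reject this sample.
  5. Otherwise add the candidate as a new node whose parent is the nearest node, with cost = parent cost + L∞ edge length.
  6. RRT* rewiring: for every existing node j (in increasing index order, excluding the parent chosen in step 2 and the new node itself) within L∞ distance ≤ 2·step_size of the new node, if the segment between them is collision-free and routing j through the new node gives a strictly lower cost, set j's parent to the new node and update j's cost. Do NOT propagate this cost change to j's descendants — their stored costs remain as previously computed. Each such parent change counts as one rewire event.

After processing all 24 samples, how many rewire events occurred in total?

Rewire events: 5

1. q=(12,25) nearest=0 d=24 new=(6,7) → add node 1 parent=0 cost=6
2. q=(11,9) nearest=1 d=5 new=(11,9) → add node 2 parent=1 cost=11
3. q=(9,1) nearest=1 d=6 new=(9,1) → blocked by [6,9]×[1,6], reject
4. q=(2,4) nearest=0 d=3 new=(2,4) → add node 3 parent=0 cost=3
5. q=(10,39) nearest=2 d=30 new=(10,15) → add node 4 parent=2 cost=17
6. q=(5,37) nearest=4 d=22 new=(5,21) → blocked by [7,9]×[17,26], reject
7. q=(2,26) nearest=4 d=11 new=(4,21) → blocked by [7,9]×[17,26], reject
8. q=(3,17) nearest=4 d=7 new=(4,17) → add node 5 parent=4 cost=23
9. q=(10,26) nearest=5 d=9 new=(10,23) → blocked by [7,9]×[17,26], reject
10. q=(9,16) nearest=4 d=1 new=(9,16) → add node 6 parent=4 cost=18
11. q=(1,20) nearest=5 d=3 new=(1,20) → add node 7 parent=5 cost=26
12. q=(2,4) nearest=3 d=0 → coincident, reject
13. q=(10,25) nearest=5 d=8 new=(10,23) → blocked by [7,9]×[17,26], reject
14. q=(11,25) nearest=5 d=8 new=(10,23) → blocked by [7,9]×[17,26], reject
15. q=(12,17) nearest=4 d=2 new=(12,17) → add node 8 parent=4 cost=19
16. q=(9,2) nearest=1 d=5 new=(9,2) → blocked by [6,9]×[1,6], reject
17. q=(12,30) nearest=7 d=11 new=(7,26) → blocked by [7,9]×[17,26], reject
18. q=(12,17) nearest=8 d=0 → coincident, reject
19. q=(8,9) nearest=1 d=2 new=(8,9) → add node 9 parent=1 cost=8; rewire 4→9 (14<17); rewire 5→9 (16<23); rewire 6→9 (15<18); rewire 7→9 (19<26); rewire 8→9 (16<19)
20. q=(10,4) nearest=1 d=4 new=(10,4) → blocked by [6,9]×[1,6], reject
21. q=(5,38) nearest=7 d=18 new=(5,26) → blocked by [3,5]×[20,27], reject
22. q=(6,25) nearest=7 d=5 new=(6,25) → blocked by [3,5]×[20,27], reject
23. q=(1,6) nearest=3 d=2 new=(1,6) → blocked by [1,3]×[5,12], reject
24. q=(11,40) nearest=7 d=20 new=(7,26) → blocked by [7,9]×[17,26], reject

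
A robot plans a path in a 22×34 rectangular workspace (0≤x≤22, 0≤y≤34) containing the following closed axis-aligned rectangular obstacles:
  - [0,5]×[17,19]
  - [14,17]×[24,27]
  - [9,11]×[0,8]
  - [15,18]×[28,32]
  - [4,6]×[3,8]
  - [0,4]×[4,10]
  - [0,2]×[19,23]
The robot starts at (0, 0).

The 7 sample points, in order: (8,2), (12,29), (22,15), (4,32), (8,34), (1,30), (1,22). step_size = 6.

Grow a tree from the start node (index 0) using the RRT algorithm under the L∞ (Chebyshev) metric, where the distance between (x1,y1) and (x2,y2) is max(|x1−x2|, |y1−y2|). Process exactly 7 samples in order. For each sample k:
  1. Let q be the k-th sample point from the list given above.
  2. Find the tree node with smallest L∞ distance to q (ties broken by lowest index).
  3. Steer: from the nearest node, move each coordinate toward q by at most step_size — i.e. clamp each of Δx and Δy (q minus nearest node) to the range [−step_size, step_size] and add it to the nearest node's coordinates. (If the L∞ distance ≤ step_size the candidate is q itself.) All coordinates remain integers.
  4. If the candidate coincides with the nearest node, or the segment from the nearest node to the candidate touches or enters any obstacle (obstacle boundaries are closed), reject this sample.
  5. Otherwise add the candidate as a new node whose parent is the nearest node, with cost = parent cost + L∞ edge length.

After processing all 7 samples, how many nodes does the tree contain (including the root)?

Node count: 4

1. q=(8,2) nearest=0 d=8 new=(6,2) → add node 1 parent=0 cost=6
2. q=(12,29) nearest=1 d=27 new=(12,8) → blocked by [9,11]×[0,8], reject
3. q=(22,15) nearest=1 d=16 new=(12,8) → blocked by [9,11]×[0,8], reject
4. q=(4,32) nearest=1 d=30 new=(4,8) → blocked by [4,6]×[3,8], reject
5. q=(8,34) nearest=1 d=32 new=(8,8) → add node 2 parent=1 cost=12
6. q=(1,30) nearest=2 d=22 new=(2,14) → add node 3 parent=2 cost=18
7. q=(1,22) nearest=3 d=8 new=(1,20) → blocked by [0,5]×[17,19], reject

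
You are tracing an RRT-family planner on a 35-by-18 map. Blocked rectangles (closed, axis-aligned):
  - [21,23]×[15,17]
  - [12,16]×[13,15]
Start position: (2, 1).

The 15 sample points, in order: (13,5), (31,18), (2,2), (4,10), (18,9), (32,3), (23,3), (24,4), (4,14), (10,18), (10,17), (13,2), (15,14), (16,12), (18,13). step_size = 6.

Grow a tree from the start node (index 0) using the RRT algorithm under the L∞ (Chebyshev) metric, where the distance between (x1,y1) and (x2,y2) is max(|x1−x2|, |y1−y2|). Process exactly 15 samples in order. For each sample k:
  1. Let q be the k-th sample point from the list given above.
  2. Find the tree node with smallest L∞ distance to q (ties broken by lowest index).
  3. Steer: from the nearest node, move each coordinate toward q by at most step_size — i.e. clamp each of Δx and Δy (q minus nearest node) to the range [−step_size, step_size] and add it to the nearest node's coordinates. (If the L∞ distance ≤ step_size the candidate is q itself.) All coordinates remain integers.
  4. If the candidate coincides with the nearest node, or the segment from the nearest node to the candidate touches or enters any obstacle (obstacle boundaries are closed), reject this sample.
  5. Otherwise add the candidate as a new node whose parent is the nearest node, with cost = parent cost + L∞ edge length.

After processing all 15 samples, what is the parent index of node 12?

1. q=(13,5) nearest=0 d=11 new=(8,5) → add node 1 parent=0 cost=6
2. q=(31,18) nearest=1 d=23 new=(14,11) → add node 2 parent=1 cost=12
3. q=(2,2) nearest=0 d=1 new=(2,2) → add node 3 parent=0 cost=1
4. q=(4,10) nearest=1 d=5 new=(4,10) → add node 4 parent=1 cost=11
5. q=(18,9) nearest=2 d=4 new=(18,9) → add node 5 parent=2 cost=16
6. q=(32,3) nearest=5 d=14 new=(24,3) → add node 6 parent=5 cost=22
7. q=(23,3) nearest=6 d=1 new=(23,3) → add node 7 parent=6 cost=23
8. q=(24,4) nearest=6 d=1 new=(24,4) → add node 8 parent=6 cost=23
9. q=(4,14) nearest=4 d=4 new=(4,14) → add node 9 parent=4 cost=15
10. q=(10,18) nearest=9 d=6 new=(10,18) → add node 10 parent=9 cost=21
11. q=(10,17) nearest=10 d=1 new=(10,17) → add node 11 parent=10 cost=22
12. q=(13,2) nearest=1 d=5 new=(13,2) → add node 12 parent=1 cost=11
13. q=(15,14) nearest=2 d=3 new=(15,14) → blocked by [12,16]×[13,15], reject
14. q=(16,12) nearest=2 d=2 new=(16,12) → add node 13 parent=2 cost=14
15. q=(18,13) nearest=13 d=2 new=(18,13) → add node 14 parent=13 cost=16

Parent of node 12: 1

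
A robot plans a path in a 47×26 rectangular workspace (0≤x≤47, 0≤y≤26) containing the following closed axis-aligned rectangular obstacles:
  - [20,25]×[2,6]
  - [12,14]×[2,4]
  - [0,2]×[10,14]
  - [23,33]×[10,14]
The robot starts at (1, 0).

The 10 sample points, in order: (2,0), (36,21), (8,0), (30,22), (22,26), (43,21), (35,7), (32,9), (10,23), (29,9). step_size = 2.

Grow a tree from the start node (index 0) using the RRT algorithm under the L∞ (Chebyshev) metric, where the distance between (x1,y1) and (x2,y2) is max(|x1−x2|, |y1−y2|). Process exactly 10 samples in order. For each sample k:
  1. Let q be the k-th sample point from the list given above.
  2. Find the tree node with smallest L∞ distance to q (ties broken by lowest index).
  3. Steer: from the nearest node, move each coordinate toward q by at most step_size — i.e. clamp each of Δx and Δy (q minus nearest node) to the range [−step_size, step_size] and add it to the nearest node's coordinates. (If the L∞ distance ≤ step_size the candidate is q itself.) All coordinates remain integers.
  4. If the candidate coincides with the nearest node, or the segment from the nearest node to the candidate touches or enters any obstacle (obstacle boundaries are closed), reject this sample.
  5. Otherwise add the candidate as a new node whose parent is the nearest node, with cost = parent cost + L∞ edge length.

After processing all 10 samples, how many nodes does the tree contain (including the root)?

Node count: 11

1. q=(2,0) nearest=0 d=1 new=(2,0) → add node 1 parent=0 cost=1
2. q=(36,21) nearest=1 d=34 new=(4,2) → add node 2 parent=1 cost=3
3. q=(8,0) nearest=2 d=4 new=(6,0) → add node 3 parent=2 cost=5
4. q=(30,22) nearest=3 d=24 new=(8,2) → add node 4 parent=3 cost=7
5. q=(22,26) nearest=2 d=24 new=(6,4) → add node 5 parent=2 cost=5
6. q=(43,21) nearest=4 d=35 new=(10,4) → add node 6 parent=4 cost=9
7. q=(35,7) nearest=6 d=25 new=(12,6) → add node 7 parent=6 cost=11
8. q=(32,9) nearest=7 d=20 new=(14,8) → add node 8 parent=7 cost=13
9. q=(10,23) nearest=8 d=15 new=(12,10) → add node 9 parent=8 cost=15
10. q=(29,9) nearest=8 d=15 new=(16,9) → add node 10 parent=8 cost=15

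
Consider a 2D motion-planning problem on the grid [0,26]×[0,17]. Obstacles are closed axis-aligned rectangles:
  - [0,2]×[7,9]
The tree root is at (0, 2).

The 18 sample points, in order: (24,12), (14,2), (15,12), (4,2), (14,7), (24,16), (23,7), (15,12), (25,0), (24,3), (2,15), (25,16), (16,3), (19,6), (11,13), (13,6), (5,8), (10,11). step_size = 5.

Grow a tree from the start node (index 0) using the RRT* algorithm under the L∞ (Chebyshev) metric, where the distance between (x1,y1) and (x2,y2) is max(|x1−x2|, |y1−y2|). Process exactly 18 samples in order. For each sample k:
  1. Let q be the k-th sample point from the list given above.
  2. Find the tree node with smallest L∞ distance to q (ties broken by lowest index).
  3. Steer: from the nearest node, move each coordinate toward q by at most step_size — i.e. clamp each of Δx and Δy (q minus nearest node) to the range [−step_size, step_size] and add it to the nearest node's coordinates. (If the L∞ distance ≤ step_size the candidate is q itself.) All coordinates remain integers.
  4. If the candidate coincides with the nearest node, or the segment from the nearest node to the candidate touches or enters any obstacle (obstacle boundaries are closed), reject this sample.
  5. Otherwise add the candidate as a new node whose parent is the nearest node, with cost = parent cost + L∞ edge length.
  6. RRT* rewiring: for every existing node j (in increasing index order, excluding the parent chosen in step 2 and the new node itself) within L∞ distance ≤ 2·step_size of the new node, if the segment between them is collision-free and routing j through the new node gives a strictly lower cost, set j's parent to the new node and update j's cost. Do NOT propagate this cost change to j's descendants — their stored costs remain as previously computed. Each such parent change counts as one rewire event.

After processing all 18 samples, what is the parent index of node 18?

Parent of node 18: 3

1. q=(24,12) nearest=0 d=24 new=(5,7) → add node 1 parent=0 cost=5
2. q=(14,2) nearest=1 d=9 new=(10,2) → add node 2 parent=1 cost=10
3. q=(15,12) nearest=1 d=10 new=(10,12) → add node 3 parent=1 cost=10
4. q=(4,2) nearest=0 d=4 new=(4,2) → add node 4 parent=0 cost=4
5. q=(14,7) nearest=2 d=5 new=(14,7) → add node 5 parent=2 cost=15
6. q=(24,16) nearest=5 d=10 new=(19,12) → add node 6 parent=5 cost=20
7. q=(23,7) nearest=6 d=5 new=(23,7) → add node 7 parent=6 cost=25
8. q=(15,12) nearest=6 d=4 new=(15,12) → add node 8 parent=6 cost=24
9. q=(25,0) nearest=7 d=7 new=(25,2) → add node 9 parent=7 cost=30
10. q=(24,3) nearest=9 d=1 new=(24,3) → add node 10 parent=9 cost=31
11. q=(2,15) nearest=1 d=8 new=(2,12) → add node 11 parent=1 cost=10
12. q=(25,16) nearest=6 d=6 new=(24,16) → add node 12 parent=6 cost=25
13. q=(16,3) nearest=5 d=4 new=(16,3) → add node 13 parent=5 cost=19; rewire 9→13 (28<30); rewire 10→13 (27<31)
14. q=(19,6) nearest=13 d=3 new=(19,6) → add node 14 parent=13 cost=22
15. q=(11,13) nearest=3 d=1 new=(11,13) → add node 15 parent=3 cost=11; rewire 6→15 (19<20); rewire 8→15 (15<24); rewire 14→15 (19<22)
16. q=(13,6) nearest=5 d=1 new=(13,6) → add node 16 parent=5 cost=16
17. q=(5,8) nearest=1 d=1 new=(5,8) → add node 17 parent=1 cost=6; rewire 16→17 (14<16)
18. q=(10,11) nearest=3 d=1 new=(10,11) → add node 18 parent=3 cost=11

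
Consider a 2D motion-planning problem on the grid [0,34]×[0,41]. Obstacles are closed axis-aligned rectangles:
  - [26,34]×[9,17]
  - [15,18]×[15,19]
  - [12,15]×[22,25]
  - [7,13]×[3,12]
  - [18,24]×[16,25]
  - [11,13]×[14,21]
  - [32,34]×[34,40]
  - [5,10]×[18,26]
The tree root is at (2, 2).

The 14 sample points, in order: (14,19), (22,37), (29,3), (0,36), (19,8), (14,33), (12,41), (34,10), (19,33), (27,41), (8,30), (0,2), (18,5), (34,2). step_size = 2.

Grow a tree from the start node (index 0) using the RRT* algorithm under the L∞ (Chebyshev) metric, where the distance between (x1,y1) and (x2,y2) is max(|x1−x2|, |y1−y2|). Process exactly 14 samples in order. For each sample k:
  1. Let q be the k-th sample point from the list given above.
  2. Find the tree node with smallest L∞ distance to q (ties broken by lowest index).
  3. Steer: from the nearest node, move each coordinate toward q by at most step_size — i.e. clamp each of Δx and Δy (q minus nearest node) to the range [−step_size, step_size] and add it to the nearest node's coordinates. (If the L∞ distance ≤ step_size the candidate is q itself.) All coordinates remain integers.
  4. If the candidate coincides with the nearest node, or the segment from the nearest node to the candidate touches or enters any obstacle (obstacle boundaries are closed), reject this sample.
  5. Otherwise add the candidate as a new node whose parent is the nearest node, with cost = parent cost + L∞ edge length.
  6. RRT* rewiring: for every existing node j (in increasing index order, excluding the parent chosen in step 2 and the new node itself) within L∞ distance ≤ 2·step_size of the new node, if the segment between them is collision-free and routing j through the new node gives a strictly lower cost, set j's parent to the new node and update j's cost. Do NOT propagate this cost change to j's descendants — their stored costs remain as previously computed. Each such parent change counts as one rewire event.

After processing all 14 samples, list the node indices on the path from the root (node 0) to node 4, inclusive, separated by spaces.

1. q=(14,19) nearest=0 d=17 new=(4,4) → add node 1 parent=0 cost=2
2. q=(22,37) nearest=1 d=33 new=(6,6) → add node 2 parent=1 cost=4
3. q=(29,3) nearest=2 d=23 new=(8,4) → blocked by [7,13]×[3,12], reject
4. q=(0,36) nearest=2 d=30 new=(4,8) → add node 3 parent=2 cost=6
5. q=(19,8) nearest=2 d=13 new=(8,8) → blocked by [7,13]×[3,12], reject
6. q=(14,33) nearest=3 d=25 new=(6,10) → add node 4 parent=3 cost=8
7. q=(12,41) nearest=4 d=31 new=(8,12) → blocked by [7,13]×[3,12], reject
8. q=(34,10) nearest=2 d=28 new=(8,8) → blocked by [7,13]×[3,12], reject
9. q=(19,33) nearest=4 d=23 new=(8,12) → blocked by [7,13]×[3,12], reject
10. q=(27,41) nearest=4 d=31 new=(8,12) → blocked by [7,13]×[3,12], reject
11. q=(8,30) nearest=4 d=20 new=(8,12) → blocked by [7,13]×[3,12], reject
12. q=(0,2) nearest=0 d=2 new=(0,2) → add node 5 parent=0 cost=2
13. q=(18,5) nearest=2 d=12 new=(8,5) → blocked by [7,13]×[3,12], reject
14. q=(34,2) nearest=2 d=28 new=(8,4) → blocked by [7,13]×[3,12], reject

Path: 0 1 2 3 4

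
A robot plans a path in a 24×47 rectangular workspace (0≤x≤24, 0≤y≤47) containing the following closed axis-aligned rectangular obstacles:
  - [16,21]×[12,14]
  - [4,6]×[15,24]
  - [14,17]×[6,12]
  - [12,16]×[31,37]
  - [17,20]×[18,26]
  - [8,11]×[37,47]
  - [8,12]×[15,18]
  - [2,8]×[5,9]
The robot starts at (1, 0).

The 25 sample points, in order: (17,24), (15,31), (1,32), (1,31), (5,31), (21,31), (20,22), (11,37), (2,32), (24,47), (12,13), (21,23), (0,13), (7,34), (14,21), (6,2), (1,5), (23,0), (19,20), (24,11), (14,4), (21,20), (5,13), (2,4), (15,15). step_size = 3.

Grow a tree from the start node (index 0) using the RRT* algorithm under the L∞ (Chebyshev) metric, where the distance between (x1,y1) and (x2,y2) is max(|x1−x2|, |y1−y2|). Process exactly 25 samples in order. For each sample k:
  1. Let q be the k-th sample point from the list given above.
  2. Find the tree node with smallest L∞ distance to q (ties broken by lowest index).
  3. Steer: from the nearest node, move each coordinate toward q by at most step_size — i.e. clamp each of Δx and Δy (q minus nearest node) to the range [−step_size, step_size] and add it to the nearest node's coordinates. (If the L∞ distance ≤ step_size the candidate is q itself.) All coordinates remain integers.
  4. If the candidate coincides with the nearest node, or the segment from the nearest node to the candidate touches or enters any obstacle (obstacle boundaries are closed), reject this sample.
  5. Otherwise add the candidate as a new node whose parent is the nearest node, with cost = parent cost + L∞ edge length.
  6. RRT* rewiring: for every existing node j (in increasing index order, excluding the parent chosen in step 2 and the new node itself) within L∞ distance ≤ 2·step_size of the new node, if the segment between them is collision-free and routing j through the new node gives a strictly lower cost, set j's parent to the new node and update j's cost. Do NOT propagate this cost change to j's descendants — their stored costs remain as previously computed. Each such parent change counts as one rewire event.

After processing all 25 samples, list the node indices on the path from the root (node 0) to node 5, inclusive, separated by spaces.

1. q=(17,24) nearest=0 d=24 new=(4,3) → add node 1 parent=0 cost=3
2. q=(15,31) nearest=1 d=28 new=(7,6) → blocked by [2,8]×[5,9], reject
3. q=(1,32) nearest=1 d=29 new=(1,6) → blocked by [2,8]×[5,9], reject
4. q=(1,31) nearest=1 d=28 new=(1,6) → blocked by [2,8]×[5,9], reject
5. q=(5,31) nearest=1 d=28 new=(5,6) → blocked by [2,8]×[5,9], reject
6. q=(21,31) nearest=1 d=28 new=(7,6) → blocked by [2,8]×[5,9], reject
7. q=(20,22) nearest=1 d=19 new=(7,6) → blocked by [2,8]×[5,9], reject
8. q=(11,37) nearest=1 d=34 new=(7,6) → blocked by [2,8]×[5,9], reject
9. q=(2,32) nearest=1 d=29 new=(2,6) → blocked by [2,8]×[5,9], reject
10. q=(24,47) nearest=1 d=44 new=(7,6) → blocked by [2,8]×[5,9], reject
11. q=(12,13) nearest=1 d=10 new=(7,6) → blocked by [2,8]×[5,9], reject
12. q=(21,23) nearest=1 d=20 new=(7,6) → blocked by [2,8]×[5,9], reject
13. q=(0,13) nearest=1 d=10 new=(1,6) → blocked by [2,8]×[5,9], reject
14. q=(7,34) nearest=1 d=31 new=(7,6) → blocked by [2,8]×[5,9], reject
15. q=(14,21) nearest=1 d=18 new=(7,6) → blocked by [2,8]×[5,9], reject
16. q=(6,2) nearest=1 d=2 new=(6,2) → add node 2 parent=1 cost=5
17. q=(1,5) nearest=1 d=3 new=(1,5) → add node 3 parent=1 cost=6
18. q=(23,0) nearest=2 d=17 new=(9,0) → add node 4 parent=2 cost=8
19. q=(19,20) nearest=1 d=17 new=(7,6) → blocked by [2,8]×[5,9], reject
20. q=(24,11) nearest=4 d=15 new=(12,3) → add node 5 parent=4 cost=11
21. q=(14,4) nearest=5 d=2 new=(14,4) → add node 6 parent=5 cost=13
22. q=(21,20) nearest=6 d=16 new=(17,7) → blocked by [14,17]×[6,12], reject
23. q=(5,13) nearest=3 d=8 new=(4,8) → blocked by [2,8]×[5,9], reject
24. q=(2,4) nearest=3 d=1 new=(2,4) → add node 7 parent=3 cost=7
25. q=(15,15) nearest=6 d=11 new=(15,7) → blocked by [14,17]×[6,12], reject

Path: 0 1 2 4 5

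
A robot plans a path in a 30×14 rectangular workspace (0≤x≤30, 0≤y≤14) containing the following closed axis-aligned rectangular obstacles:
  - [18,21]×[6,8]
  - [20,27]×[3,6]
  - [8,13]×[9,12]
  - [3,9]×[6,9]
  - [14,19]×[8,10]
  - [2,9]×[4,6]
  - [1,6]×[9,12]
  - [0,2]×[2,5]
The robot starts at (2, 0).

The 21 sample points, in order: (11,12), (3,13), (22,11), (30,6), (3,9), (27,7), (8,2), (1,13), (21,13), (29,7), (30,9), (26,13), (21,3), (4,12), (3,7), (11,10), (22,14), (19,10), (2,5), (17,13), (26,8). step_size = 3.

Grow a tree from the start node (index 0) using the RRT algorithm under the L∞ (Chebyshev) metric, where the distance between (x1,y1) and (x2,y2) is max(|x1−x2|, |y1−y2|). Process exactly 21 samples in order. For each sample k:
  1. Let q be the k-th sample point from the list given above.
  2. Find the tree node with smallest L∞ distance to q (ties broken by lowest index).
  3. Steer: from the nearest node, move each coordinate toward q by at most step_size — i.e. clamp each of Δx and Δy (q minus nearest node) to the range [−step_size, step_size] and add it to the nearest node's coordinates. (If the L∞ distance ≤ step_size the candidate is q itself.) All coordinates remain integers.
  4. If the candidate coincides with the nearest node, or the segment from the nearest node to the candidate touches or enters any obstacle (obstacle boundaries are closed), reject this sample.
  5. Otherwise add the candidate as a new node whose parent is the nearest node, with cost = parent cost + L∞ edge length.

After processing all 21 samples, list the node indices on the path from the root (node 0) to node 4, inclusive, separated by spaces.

Path: 0 1 2 3 4

1. q=(11,12) nearest=0 d=12 new=(5,3) → add node 1 parent=0 cost=3
2. q=(3,13) nearest=1 d=10 new=(3,6) → blocked by [3,9]×[6,9], reject
3. q=(22,11) nearest=1 d=17 new=(8,6) → blocked by [3,9]×[6,9], reject
4. q=(30,6) nearest=1 d=25 new=(8,6) → blocked by [3,9]×[6,9], reject
5. q=(3,9) nearest=1 d=6 new=(3,6) → blocked by [3,9]×[6,9], reject
6. q=(27,7) nearest=1 d=22 new=(8,6) → blocked by [3,9]×[6,9], reject
7. q=(8,2) nearest=1 d=3 new=(8,2) → add node 2 parent=1 cost=6
8. q=(1,13) nearest=1 d=10 new=(2,6) → blocked by [2,9]×[4,6], reject
9. q=(21,13) nearest=2 d=13 new=(11,5) → add node 3 parent=2 cost=9
10. q=(29,7) nearest=3 d=18 new=(14,7) → add node 4 parent=3 cost=12
11. q=(30,9) nearest=4 d=16 new=(17,9) → blocked by [14,19]×[8,10], reject
12. q=(26,13) nearest=4 d=12 new=(17,10) → blocked by [14,19]×[8,10], reject
13. q=(21,3) nearest=4 d=7 new=(17,4) → add node 5 parent=4 cost=15
14. q=(4,12) nearest=3 d=7 new=(8,8) → blocked by [3,9]×[6,9], reject
15. q=(3,7) nearest=1 d=4 new=(3,6) → blocked by [3,9]×[6,9], reject
16. q=(11,10) nearest=4 d=3 new=(11,10) → blocked by [8,13]×[9,12], reject
17. q=(22,14) nearest=4 d=8 new=(17,10) → blocked by [14,19]×[8,10], reject
18. q=(19,10) nearest=4 d=5 new=(17,10) → blocked by [14,19]×[8,10], reject
19. q=(2,5) nearest=1 d=3 new=(2,5) → blocked by [2,9]×[4,6], reject
20. q=(17,13) nearest=4 d=6 new=(17,10) → blocked by [14,19]×[8,10], reject
21. q=(26,8) nearest=5 d=9 new=(20,7) → blocked by [18,21]×[6,8], reject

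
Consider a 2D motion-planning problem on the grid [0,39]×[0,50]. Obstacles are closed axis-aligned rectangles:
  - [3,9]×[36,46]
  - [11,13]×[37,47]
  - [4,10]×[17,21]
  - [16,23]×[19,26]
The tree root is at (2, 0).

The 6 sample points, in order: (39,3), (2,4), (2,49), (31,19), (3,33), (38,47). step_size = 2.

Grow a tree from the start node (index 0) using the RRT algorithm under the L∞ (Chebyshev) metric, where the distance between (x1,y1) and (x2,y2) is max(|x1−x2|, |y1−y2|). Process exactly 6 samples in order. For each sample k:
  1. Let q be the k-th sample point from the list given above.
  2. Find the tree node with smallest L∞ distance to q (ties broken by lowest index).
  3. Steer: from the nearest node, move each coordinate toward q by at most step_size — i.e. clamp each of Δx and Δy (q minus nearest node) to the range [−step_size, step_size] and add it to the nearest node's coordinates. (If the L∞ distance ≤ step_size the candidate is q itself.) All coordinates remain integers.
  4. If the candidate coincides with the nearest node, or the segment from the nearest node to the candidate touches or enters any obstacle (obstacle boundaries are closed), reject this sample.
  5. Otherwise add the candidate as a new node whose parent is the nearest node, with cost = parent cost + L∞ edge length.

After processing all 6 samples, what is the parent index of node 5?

1. q=(39,3) nearest=0 d=37 new=(4,2) → add node 1 parent=0 cost=2
2. q=(2,4) nearest=1 d=2 new=(2,4) → add node 2 parent=1 cost=4
3. q=(2,49) nearest=2 d=45 new=(2,6) → add node 3 parent=2 cost=6
4. q=(31,19) nearest=1 d=27 new=(6,4) → add node 4 parent=1 cost=4
5. q=(3,33) nearest=3 d=27 new=(3,8) → add node 5 parent=3 cost=8
6. q=(38,47) nearest=5 d=39 new=(5,10) → add node 6 parent=5 cost=10

Parent of node 5: 3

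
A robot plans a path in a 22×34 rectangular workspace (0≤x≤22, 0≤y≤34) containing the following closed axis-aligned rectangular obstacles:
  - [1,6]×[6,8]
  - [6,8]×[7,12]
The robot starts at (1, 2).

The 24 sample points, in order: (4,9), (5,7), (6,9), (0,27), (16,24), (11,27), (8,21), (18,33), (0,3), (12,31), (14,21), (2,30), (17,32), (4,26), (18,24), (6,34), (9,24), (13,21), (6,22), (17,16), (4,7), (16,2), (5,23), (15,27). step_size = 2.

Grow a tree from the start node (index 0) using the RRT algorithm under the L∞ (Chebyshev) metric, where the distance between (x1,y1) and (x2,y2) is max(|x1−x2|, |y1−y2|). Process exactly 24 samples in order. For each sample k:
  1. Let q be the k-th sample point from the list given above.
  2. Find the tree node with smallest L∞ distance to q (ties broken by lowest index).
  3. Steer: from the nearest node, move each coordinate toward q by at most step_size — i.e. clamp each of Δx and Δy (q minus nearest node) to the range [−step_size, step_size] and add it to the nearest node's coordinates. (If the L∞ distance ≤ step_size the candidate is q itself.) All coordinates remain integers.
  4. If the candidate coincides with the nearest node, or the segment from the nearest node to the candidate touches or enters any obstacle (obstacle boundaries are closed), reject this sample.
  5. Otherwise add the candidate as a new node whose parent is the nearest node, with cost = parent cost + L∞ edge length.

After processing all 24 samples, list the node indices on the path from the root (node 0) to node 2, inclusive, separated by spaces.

Path: 0 2

1. q=(4,9) nearest=0 d=7 new=(3,4) → add node 1 parent=0 cost=2
2. q=(5,7) nearest=1 d=3 new=(5,6) → blocked by [1,6]×[6,8], reject
3. q=(6,9) nearest=1 d=5 new=(5,6) → blocked by [1,6]×[6,8], reject
4. q=(0,27) nearest=1 d=23 new=(1,6) → blocked by [1,6]×[6,8], reject
5. q=(16,24) nearest=1 d=20 new=(5,6) → blocked by [1,6]×[6,8], reject
6. q=(11,27) nearest=1 d=23 new=(5,6) → blocked by [1,6]×[6,8], reject
7. q=(8,21) nearest=1 d=17 new=(5,6) → blocked by [1,6]×[6,8], reject
8. q=(18,33) nearest=1 d=29 new=(5,6) → blocked by [1,6]×[6,8], reject
9. q=(0,3) nearest=0 d=1 new=(0,3) → add node 2 parent=0 cost=1
10. q=(12,31) nearest=1 d=27 new=(5,6) → blocked by [1,6]×[6,8], reject
11. q=(14,21) nearest=1 d=17 new=(5,6) → blocked by [1,6]×[6,8], reject
12. q=(2,30) nearest=1 d=26 new=(2,6) → blocked by [1,6]×[6,8], reject
13. q=(17,32) nearest=1 d=28 new=(5,6) → blocked by [1,6]×[6,8], reject
14. q=(4,26) nearest=1 d=22 new=(4,6) → blocked by [1,6]×[6,8], reject
15. q=(18,24) nearest=1 d=20 new=(5,6) → blocked by [1,6]×[6,8], reject
16. q=(6,34) nearest=1 d=30 new=(5,6) → blocked by [1,6]×[6,8], reject
17. q=(9,24) nearest=1 d=20 new=(5,6) → blocked by [1,6]×[6,8], reject
18. q=(13,21) nearest=1 d=17 new=(5,6) → blocked by [1,6]×[6,8], reject
19. q=(6,22) nearest=1 d=18 new=(5,6) → blocked by [1,6]×[6,8], reject
20. q=(17,16) nearest=1 d=14 new=(5,6) → blocked by [1,6]×[6,8], reject
21. q=(4,7) nearest=1 d=3 new=(4,6) → blocked by [1,6]×[6,8], reject
22. q=(16,2) nearest=1 d=13 new=(5,2) → add node 3 parent=1 cost=4
23. q=(5,23) nearest=1 d=19 new=(5,6) → blocked by [1,6]×[6,8], reject
24. q=(15,27) nearest=1 d=23 new=(5,6) → blocked by [1,6]×[6,8], reject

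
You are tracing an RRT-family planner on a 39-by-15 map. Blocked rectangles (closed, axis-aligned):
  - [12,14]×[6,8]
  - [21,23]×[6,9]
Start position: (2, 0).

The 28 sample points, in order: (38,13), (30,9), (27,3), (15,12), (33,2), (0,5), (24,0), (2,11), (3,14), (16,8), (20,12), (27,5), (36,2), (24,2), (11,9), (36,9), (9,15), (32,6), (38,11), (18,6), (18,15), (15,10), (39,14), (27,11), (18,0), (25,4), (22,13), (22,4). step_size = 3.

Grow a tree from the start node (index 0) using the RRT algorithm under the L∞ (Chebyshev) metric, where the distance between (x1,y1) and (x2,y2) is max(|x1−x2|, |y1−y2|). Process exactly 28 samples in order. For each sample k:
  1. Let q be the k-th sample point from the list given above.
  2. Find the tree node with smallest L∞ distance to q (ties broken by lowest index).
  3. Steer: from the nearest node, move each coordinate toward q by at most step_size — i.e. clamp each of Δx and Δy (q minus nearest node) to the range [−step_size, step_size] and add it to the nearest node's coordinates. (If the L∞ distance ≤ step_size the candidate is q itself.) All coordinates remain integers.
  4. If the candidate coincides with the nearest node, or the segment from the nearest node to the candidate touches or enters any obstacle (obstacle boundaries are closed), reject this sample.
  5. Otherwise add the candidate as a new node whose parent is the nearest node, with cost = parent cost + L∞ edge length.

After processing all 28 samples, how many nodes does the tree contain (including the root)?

Node count: 26

1. q=(38,13) nearest=0 d=36 new=(5,3) → add node 1 parent=0 cost=3
2. q=(30,9) nearest=1 d=25 new=(8,6) → add node 2 parent=1 cost=6
3. q=(27,3) nearest=2 d=19 new=(11,3) → add node 3 parent=2 cost=9
4. q=(15,12) nearest=2 d=7 new=(11,9) → add node 4 parent=2 cost=9
5. q=(33,2) nearest=3 d=22 new=(14,2) → add node 5 parent=3 cost=12
6. q=(0,5) nearest=0 d=5 new=(0,3) → add node 6 parent=0 cost=3
7. q=(24,0) nearest=5 d=10 new=(17,0) → add node 7 parent=5 cost=15
8. q=(2,11) nearest=2 d=6 new=(5,9) → add node 8 parent=2 cost=9
9. q=(3,14) nearest=8 d=5 new=(3,12) → add node 9 parent=8 cost=12
10. q=(16,8) nearest=3 d=5 new=(14,6) → blocked by [12,14]×[6,8], reject
11. q=(20,12) nearest=3 d=9 new=(14,6) → blocked by [12,14]×[6,8], reject
12. q=(27,5) nearest=7 d=10 new=(20,3) → add node 10 parent=7 cost=18
13. q=(36,2) nearest=10 d=16 new=(23,2) → add node 11 parent=10 cost=21
14. q=(24,2) nearest=11 d=1 new=(24,2) → add node 12 parent=11 cost=22
15. q=(11,9) nearest=4 d=0 → coincident, reject
16. q=(36,9) nearest=12 d=12 new=(27,5) → add node 13 parent=12 cost=25
17. q=(9,15) nearest=4 d=6 new=(9,12) → add node 14 parent=4 cost=12
18. q=(32,6) nearest=13 d=5 new=(30,6) → add node 15 parent=13 cost=28
19. q=(38,11) nearest=15 d=8 new=(33,9) → add node 16 parent=15 cost=31
20. q=(18,6) nearest=10 d=3 new=(18,6) → add node 17 parent=10 cost=21
21. q=(18,15) nearest=4 d=7 new=(14,12) → add node 18 parent=4 cost=12
22. q=(15,10) nearest=18 d=2 new=(15,10) → add node 19 parent=18 cost=14
23. q=(39,14) nearest=16 d=6 new=(36,12) → add node 20 parent=16 cost=34
24. q=(27,11) nearest=15 d=5 new=(27,9) → add node 21 parent=15 cost=31
25. q=(18,0) nearest=7 d=1 new=(18,0) → add node 22 parent=7 cost=16
26. q=(25,4) nearest=11 d=2 new=(25,4) → add node 23 parent=11 cost=23
27. q=(22,13) nearest=21 d=5 new=(24,12) → add node 24 parent=21 cost=34
28. q=(22,4) nearest=10 d=2 new=(22,4) → add node 25 parent=10 cost=20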